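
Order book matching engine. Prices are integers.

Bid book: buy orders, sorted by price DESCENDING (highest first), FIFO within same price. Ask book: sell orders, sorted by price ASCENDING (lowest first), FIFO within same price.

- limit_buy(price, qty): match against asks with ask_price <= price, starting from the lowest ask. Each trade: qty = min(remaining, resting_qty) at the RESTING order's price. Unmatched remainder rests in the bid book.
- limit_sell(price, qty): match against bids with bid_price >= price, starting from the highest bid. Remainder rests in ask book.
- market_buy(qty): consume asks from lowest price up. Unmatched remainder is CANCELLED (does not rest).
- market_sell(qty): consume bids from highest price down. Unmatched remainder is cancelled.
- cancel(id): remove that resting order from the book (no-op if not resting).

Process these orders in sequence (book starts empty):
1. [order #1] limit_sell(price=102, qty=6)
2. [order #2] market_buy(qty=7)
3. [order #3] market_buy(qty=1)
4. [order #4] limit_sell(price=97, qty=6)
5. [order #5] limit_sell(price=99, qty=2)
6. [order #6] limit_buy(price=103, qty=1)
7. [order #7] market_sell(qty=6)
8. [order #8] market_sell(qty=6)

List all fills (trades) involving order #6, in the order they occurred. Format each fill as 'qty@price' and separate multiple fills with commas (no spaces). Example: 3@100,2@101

Answer: 1@97

Derivation:
After op 1 [order #1] limit_sell(price=102, qty=6): fills=none; bids=[-] asks=[#1:6@102]
After op 2 [order #2] market_buy(qty=7): fills=#2x#1:6@102; bids=[-] asks=[-]
After op 3 [order #3] market_buy(qty=1): fills=none; bids=[-] asks=[-]
After op 4 [order #4] limit_sell(price=97, qty=6): fills=none; bids=[-] asks=[#4:6@97]
After op 5 [order #5] limit_sell(price=99, qty=2): fills=none; bids=[-] asks=[#4:6@97 #5:2@99]
After op 6 [order #6] limit_buy(price=103, qty=1): fills=#6x#4:1@97; bids=[-] asks=[#4:5@97 #5:2@99]
After op 7 [order #7] market_sell(qty=6): fills=none; bids=[-] asks=[#4:5@97 #5:2@99]
After op 8 [order #8] market_sell(qty=6): fills=none; bids=[-] asks=[#4:5@97 #5:2@99]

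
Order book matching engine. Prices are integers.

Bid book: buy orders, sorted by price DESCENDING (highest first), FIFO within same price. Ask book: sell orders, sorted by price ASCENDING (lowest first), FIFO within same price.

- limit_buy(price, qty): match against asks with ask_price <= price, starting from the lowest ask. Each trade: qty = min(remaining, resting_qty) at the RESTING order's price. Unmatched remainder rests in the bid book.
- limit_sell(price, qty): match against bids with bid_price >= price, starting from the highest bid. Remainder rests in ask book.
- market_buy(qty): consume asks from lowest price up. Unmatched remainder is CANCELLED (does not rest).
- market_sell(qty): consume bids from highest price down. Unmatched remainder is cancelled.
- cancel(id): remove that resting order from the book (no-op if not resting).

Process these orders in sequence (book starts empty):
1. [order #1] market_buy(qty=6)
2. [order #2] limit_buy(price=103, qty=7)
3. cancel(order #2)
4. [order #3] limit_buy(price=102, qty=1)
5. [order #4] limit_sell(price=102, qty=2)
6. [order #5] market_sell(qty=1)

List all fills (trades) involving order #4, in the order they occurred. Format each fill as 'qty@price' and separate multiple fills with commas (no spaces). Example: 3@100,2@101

Answer: 1@102

Derivation:
After op 1 [order #1] market_buy(qty=6): fills=none; bids=[-] asks=[-]
After op 2 [order #2] limit_buy(price=103, qty=7): fills=none; bids=[#2:7@103] asks=[-]
After op 3 cancel(order #2): fills=none; bids=[-] asks=[-]
After op 4 [order #3] limit_buy(price=102, qty=1): fills=none; bids=[#3:1@102] asks=[-]
After op 5 [order #4] limit_sell(price=102, qty=2): fills=#3x#4:1@102; bids=[-] asks=[#4:1@102]
After op 6 [order #5] market_sell(qty=1): fills=none; bids=[-] asks=[#4:1@102]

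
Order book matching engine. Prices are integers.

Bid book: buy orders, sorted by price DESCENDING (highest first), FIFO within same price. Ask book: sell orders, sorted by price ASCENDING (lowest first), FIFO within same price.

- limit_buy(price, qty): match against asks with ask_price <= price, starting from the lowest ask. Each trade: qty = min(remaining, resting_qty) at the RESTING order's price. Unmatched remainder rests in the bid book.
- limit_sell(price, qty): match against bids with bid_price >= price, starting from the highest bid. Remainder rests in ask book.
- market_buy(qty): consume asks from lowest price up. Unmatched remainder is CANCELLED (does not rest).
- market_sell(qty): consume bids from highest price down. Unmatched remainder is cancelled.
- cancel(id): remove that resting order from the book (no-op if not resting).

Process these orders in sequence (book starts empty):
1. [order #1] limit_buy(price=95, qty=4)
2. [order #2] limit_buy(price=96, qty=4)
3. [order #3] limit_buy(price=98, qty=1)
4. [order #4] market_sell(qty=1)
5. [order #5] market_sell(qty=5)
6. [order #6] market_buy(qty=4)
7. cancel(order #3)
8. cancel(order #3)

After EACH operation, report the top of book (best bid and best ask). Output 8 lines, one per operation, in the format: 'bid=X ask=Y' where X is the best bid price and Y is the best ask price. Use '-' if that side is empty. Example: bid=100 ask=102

After op 1 [order #1] limit_buy(price=95, qty=4): fills=none; bids=[#1:4@95] asks=[-]
After op 2 [order #2] limit_buy(price=96, qty=4): fills=none; bids=[#2:4@96 #1:4@95] asks=[-]
After op 3 [order #3] limit_buy(price=98, qty=1): fills=none; bids=[#3:1@98 #2:4@96 #1:4@95] asks=[-]
After op 4 [order #4] market_sell(qty=1): fills=#3x#4:1@98; bids=[#2:4@96 #1:4@95] asks=[-]
After op 5 [order #5] market_sell(qty=5): fills=#2x#5:4@96 #1x#5:1@95; bids=[#1:3@95] asks=[-]
After op 6 [order #6] market_buy(qty=4): fills=none; bids=[#1:3@95] asks=[-]
After op 7 cancel(order #3): fills=none; bids=[#1:3@95] asks=[-]
After op 8 cancel(order #3): fills=none; bids=[#1:3@95] asks=[-]

Answer: bid=95 ask=-
bid=96 ask=-
bid=98 ask=-
bid=96 ask=-
bid=95 ask=-
bid=95 ask=-
bid=95 ask=-
bid=95 ask=-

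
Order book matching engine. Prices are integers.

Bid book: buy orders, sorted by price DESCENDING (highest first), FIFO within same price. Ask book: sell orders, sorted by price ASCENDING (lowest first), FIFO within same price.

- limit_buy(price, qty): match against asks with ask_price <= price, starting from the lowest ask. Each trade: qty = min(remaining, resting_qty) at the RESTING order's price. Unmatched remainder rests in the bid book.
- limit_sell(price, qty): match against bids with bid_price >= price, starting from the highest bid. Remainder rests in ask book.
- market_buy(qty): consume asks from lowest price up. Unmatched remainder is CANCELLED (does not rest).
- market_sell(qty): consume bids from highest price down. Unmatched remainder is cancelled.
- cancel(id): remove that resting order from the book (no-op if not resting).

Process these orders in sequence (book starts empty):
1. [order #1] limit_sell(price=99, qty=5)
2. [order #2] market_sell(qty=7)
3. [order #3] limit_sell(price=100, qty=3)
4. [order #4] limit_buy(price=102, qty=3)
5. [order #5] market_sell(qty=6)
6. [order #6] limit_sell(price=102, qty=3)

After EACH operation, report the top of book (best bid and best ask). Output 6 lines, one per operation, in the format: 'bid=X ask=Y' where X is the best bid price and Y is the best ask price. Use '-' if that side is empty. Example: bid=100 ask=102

Answer: bid=- ask=99
bid=- ask=99
bid=- ask=99
bid=- ask=99
bid=- ask=99
bid=- ask=99

Derivation:
After op 1 [order #1] limit_sell(price=99, qty=5): fills=none; bids=[-] asks=[#1:5@99]
After op 2 [order #2] market_sell(qty=7): fills=none; bids=[-] asks=[#1:5@99]
After op 3 [order #3] limit_sell(price=100, qty=3): fills=none; bids=[-] asks=[#1:5@99 #3:3@100]
After op 4 [order #4] limit_buy(price=102, qty=3): fills=#4x#1:3@99; bids=[-] asks=[#1:2@99 #3:3@100]
After op 5 [order #5] market_sell(qty=6): fills=none; bids=[-] asks=[#1:2@99 #3:3@100]
After op 6 [order #6] limit_sell(price=102, qty=3): fills=none; bids=[-] asks=[#1:2@99 #3:3@100 #6:3@102]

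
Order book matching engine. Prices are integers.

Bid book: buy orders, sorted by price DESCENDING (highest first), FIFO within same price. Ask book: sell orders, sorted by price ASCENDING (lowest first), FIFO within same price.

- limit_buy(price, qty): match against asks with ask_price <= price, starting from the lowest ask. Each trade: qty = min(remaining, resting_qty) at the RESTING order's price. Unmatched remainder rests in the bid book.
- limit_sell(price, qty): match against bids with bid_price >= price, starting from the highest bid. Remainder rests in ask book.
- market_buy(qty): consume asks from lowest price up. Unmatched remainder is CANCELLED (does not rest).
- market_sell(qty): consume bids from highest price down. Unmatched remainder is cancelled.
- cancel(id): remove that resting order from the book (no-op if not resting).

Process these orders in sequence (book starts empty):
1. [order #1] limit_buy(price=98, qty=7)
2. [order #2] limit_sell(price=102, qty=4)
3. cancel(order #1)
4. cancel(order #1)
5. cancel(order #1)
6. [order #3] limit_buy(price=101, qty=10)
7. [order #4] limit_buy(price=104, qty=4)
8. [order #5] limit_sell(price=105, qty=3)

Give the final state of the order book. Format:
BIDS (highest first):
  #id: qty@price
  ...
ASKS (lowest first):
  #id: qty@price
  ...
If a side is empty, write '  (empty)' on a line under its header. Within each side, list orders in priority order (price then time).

Answer: BIDS (highest first):
  #3: 10@101
ASKS (lowest first):
  #5: 3@105

Derivation:
After op 1 [order #1] limit_buy(price=98, qty=7): fills=none; bids=[#1:7@98] asks=[-]
After op 2 [order #2] limit_sell(price=102, qty=4): fills=none; bids=[#1:7@98] asks=[#2:4@102]
After op 3 cancel(order #1): fills=none; bids=[-] asks=[#2:4@102]
After op 4 cancel(order #1): fills=none; bids=[-] asks=[#2:4@102]
After op 5 cancel(order #1): fills=none; bids=[-] asks=[#2:4@102]
After op 6 [order #3] limit_buy(price=101, qty=10): fills=none; bids=[#3:10@101] asks=[#2:4@102]
After op 7 [order #4] limit_buy(price=104, qty=4): fills=#4x#2:4@102; bids=[#3:10@101] asks=[-]
After op 8 [order #5] limit_sell(price=105, qty=3): fills=none; bids=[#3:10@101] asks=[#5:3@105]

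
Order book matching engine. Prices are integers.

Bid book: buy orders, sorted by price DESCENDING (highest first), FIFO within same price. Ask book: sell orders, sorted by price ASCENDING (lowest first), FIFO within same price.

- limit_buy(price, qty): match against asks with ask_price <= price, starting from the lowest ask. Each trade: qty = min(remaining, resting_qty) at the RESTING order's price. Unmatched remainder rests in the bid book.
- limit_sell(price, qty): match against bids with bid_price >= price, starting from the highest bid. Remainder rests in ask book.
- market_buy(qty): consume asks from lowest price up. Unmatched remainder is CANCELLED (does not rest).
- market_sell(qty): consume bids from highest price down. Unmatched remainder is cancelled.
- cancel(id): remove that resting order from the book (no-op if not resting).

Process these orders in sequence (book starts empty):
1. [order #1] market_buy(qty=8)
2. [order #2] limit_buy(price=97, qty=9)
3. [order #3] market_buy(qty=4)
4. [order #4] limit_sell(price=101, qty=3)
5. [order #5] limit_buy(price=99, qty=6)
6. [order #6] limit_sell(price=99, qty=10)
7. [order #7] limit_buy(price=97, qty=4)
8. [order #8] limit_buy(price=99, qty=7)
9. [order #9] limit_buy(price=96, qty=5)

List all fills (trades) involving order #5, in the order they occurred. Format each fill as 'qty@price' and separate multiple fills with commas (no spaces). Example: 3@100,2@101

Answer: 6@99

Derivation:
After op 1 [order #1] market_buy(qty=8): fills=none; bids=[-] asks=[-]
After op 2 [order #2] limit_buy(price=97, qty=9): fills=none; bids=[#2:9@97] asks=[-]
After op 3 [order #3] market_buy(qty=4): fills=none; bids=[#2:9@97] asks=[-]
After op 4 [order #4] limit_sell(price=101, qty=3): fills=none; bids=[#2:9@97] asks=[#4:3@101]
After op 5 [order #5] limit_buy(price=99, qty=6): fills=none; bids=[#5:6@99 #2:9@97] asks=[#4:3@101]
After op 6 [order #6] limit_sell(price=99, qty=10): fills=#5x#6:6@99; bids=[#2:9@97] asks=[#6:4@99 #4:3@101]
After op 7 [order #7] limit_buy(price=97, qty=4): fills=none; bids=[#2:9@97 #7:4@97] asks=[#6:4@99 #4:3@101]
After op 8 [order #8] limit_buy(price=99, qty=7): fills=#8x#6:4@99; bids=[#8:3@99 #2:9@97 #7:4@97] asks=[#4:3@101]
After op 9 [order #9] limit_buy(price=96, qty=5): fills=none; bids=[#8:3@99 #2:9@97 #7:4@97 #9:5@96] asks=[#4:3@101]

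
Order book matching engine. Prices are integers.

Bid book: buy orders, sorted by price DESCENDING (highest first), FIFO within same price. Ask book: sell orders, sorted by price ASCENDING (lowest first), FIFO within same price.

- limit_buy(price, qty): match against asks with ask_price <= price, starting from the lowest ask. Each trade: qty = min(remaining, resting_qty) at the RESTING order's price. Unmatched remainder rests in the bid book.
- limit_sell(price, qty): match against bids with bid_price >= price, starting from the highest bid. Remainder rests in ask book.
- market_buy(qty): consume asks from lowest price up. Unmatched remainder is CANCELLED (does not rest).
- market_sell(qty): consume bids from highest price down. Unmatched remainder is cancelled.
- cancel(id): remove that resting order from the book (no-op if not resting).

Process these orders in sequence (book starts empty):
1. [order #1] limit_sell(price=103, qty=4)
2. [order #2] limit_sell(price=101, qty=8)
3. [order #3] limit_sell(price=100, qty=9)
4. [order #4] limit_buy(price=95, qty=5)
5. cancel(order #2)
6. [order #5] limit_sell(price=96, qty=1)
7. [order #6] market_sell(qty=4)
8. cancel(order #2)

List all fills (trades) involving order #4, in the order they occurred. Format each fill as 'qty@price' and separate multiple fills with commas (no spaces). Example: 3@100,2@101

After op 1 [order #1] limit_sell(price=103, qty=4): fills=none; bids=[-] asks=[#1:4@103]
After op 2 [order #2] limit_sell(price=101, qty=8): fills=none; bids=[-] asks=[#2:8@101 #1:4@103]
After op 3 [order #3] limit_sell(price=100, qty=9): fills=none; bids=[-] asks=[#3:9@100 #2:8@101 #1:4@103]
After op 4 [order #4] limit_buy(price=95, qty=5): fills=none; bids=[#4:5@95] asks=[#3:9@100 #2:8@101 #1:4@103]
After op 5 cancel(order #2): fills=none; bids=[#4:5@95] asks=[#3:9@100 #1:4@103]
After op 6 [order #5] limit_sell(price=96, qty=1): fills=none; bids=[#4:5@95] asks=[#5:1@96 #3:9@100 #1:4@103]
After op 7 [order #6] market_sell(qty=4): fills=#4x#6:4@95; bids=[#4:1@95] asks=[#5:1@96 #3:9@100 #1:4@103]
After op 8 cancel(order #2): fills=none; bids=[#4:1@95] asks=[#5:1@96 #3:9@100 #1:4@103]

Answer: 4@95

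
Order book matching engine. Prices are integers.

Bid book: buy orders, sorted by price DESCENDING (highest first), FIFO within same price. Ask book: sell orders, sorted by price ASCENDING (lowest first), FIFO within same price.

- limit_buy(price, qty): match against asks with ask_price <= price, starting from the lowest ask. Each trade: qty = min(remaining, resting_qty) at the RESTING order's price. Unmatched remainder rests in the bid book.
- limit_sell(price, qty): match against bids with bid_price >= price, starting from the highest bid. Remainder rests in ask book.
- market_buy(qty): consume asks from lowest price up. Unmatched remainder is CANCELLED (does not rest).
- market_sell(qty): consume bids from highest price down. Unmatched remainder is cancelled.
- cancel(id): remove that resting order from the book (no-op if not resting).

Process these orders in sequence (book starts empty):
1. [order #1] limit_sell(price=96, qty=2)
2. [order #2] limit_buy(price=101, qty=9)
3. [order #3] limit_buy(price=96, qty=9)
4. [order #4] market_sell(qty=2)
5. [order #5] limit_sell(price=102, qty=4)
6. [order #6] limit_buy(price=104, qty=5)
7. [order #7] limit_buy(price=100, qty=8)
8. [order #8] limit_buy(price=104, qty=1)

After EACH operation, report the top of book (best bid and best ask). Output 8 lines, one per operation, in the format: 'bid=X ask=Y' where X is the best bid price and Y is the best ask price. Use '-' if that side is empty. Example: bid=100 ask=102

After op 1 [order #1] limit_sell(price=96, qty=2): fills=none; bids=[-] asks=[#1:2@96]
After op 2 [order #2] limit_buy(price=101, qty=9): fills=#2x#1:2@96; bids=[#2:7@101] asks=[-]
After op 3 [order #3] limit_buy(price=96, qty=9): fills=none; bids=[#2:7@101 #3:9@96] asks=[-]
After op 4 [order #4] market_sell(qty=2): fills=#2x#4:2@101; bids=[#2:5@101 #3:9@96] asks=[-]
After op 5 [order #5] limit_sell(price=102, qty=4): fills=none; bids=[#2:5@101 #3:9@96] asks=[#5:4@102]
After op 6 [order #6] limit_buy(price=104, qty=5): fills=#6x#5:4@102; bids=[#6:1@104 #2:5@101 #3:9@96] asks=[-]
After op 7 [order #7] limit_buy(price=100, qty=8): fills=none; bids=[#6:1@104 #2:5@101 #7:8@100 #3:9@96] asks=[-]
After op 8 [order #8] limit_buy(price=104, qty=1): fills=none; bids=[#6:1@104 #8:1@104 #2:5@101 #7:8@100 #3:9@96] asks=[-]

Answer: bid=- ask=96
bid=101 ask=-
bid=101 ask=-
bid=101 ask=-
bid=101 ask=102
bid=104 ask=-
bid=104 ask=-
bid=104 ask=-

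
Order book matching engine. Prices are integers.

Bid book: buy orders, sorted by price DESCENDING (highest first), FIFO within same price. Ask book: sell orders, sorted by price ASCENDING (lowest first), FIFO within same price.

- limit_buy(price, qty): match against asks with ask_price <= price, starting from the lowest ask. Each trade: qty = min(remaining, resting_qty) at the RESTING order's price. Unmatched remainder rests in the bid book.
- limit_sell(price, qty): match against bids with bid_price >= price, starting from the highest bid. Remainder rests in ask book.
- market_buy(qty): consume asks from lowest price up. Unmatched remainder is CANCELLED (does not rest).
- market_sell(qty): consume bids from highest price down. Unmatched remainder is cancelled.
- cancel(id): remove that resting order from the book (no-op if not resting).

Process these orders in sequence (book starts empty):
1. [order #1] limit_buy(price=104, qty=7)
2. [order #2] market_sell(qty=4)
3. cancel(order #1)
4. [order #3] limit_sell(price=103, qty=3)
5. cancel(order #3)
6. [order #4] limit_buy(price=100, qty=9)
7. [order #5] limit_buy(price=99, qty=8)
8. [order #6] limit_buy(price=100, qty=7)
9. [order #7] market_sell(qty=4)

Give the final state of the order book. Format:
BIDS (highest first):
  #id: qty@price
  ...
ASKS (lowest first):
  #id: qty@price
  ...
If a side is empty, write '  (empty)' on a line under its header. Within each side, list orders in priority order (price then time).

After op 1 [order #1] limit_buy(price=104, qty=7): fills=none; bids=[#1:7@104] asks=[-]
After op 2 [order #2] market_sell(qty=4): fills=#1x#2:4@104; bids=[#1:3@104] asks=[-]
After op 3 cancel(order #1): fills=none; bids=[-] asks=[-]
After op 4 [order #3] limit_sell(price=103, qty=3): fills=none; bids=[-] asks=[#3:3@103]
After op 5 cancel(order #3): fills=none; bids=[-] asks=[-]
After op 6 [order #4] limit_buy(price=100, qty=9): fills=none; bids=[#4:9@100] asks=[-]
After op 7 [order #5] limit_buy(price=99, qty=8): fills=none; bids=[#4:9@100 #5:8@99] asks=[-]
After op 8 [order #6] limit_buy(price=100, qty=7): fills=none; bids=[#4:9@100 #6:7@100 #5:8@99] asks=[-]
After op 9 [order #7] market_sell(qty=4): fills=#4x#7:4@100; bids=[#4:5@100 #6:7@100 #5:8@99] asks=[-]

Answer: BIDS (highest first):
  #4: 5@100
  #6: 7@100
  #5: 8@99
ASKS (lowest first):
  (empty)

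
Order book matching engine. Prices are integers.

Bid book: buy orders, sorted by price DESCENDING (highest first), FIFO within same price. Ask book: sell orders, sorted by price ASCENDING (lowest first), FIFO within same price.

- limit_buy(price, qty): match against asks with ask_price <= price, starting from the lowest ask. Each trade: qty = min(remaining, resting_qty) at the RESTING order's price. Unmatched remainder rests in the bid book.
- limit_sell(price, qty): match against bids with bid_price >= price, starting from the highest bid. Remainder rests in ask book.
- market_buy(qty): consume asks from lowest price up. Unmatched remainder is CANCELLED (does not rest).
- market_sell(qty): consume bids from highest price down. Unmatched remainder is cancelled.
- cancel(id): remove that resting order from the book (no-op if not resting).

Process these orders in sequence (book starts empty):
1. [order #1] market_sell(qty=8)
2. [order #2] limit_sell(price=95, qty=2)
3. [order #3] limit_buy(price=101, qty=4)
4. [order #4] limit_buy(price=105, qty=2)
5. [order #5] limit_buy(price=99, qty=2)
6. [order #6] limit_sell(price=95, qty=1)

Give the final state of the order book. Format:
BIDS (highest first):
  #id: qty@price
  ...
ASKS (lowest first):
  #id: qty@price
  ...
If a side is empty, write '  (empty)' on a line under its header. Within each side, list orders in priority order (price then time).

Answer: BIDS (highest first):
  #4: 1@105
  #3: 2@101
  #5: 2@99
ASKS (lowest first):
  (empty)

Derivation:
After op 1 [order #1] market_sell(qty=8): fills=none; bids=[-] asks=[-]
After op 2 [order #2] limit_sell(price=95, qty=2): fills=none; bids=[-] asks=[#2:2@95]
After op 3 [order #3] limit_buy(price=101, qty=4): fills=#3x#2:2@95; bids=[#3:2@101] asks=[-]
After op 4 [order #4] limit_buy(price=105, qty=2): fills=none; bids=[#4:2@105 #3:2@101] asks=[-]
After op 5 [order #5] limit_buy(price=99, qty=2): fills=none; bids=[#4:2@105 #3:2@101 #5:2@99] asks=[-]
After op 6 [order #6] limit_sell(price=95, qty=1): fills=#4x#6:1@105; bids=[#4:1@105 #3:2@101 #5:2@99] asks=[-]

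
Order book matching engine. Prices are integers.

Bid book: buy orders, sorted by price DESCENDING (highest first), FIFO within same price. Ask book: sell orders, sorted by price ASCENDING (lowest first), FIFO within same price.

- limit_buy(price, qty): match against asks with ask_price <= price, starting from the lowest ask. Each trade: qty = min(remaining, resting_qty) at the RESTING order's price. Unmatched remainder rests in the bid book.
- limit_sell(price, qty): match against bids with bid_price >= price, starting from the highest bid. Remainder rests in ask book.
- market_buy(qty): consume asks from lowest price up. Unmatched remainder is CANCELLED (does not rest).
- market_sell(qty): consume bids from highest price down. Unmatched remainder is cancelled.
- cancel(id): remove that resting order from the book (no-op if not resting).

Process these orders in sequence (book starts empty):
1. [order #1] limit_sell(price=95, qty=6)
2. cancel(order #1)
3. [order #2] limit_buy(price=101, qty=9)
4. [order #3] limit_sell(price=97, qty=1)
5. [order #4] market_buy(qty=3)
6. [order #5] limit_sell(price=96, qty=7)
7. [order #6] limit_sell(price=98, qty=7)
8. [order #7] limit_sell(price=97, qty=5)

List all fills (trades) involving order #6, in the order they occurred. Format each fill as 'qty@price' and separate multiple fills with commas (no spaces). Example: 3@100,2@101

Answer: 1@101

Derivation:
After op 1 [order #1] limit_sell(price=95, qty=6): fills=none; bids=[-] asks=[#1:6@95]
After op 2 cancel(order #1): fills=none; bids=[-] asks=[-]
After op 3 [order #2] limit_buy(price=101, qty=9): fills=none; bids=[#2:9@101] asks=[-]
After op 4 [order #3] limit_sell(price=97, qty=1): fills=#2x#3:1@101; bids=[#2:8@101] asks=[-]
After op 5 [order #4] market_buy(qty=3): fills=none; bids=[#2:8@101] asks=[-]
After op 6 [order #5] limit_sell(price=96, qty=7): fills=#2x#5:7@101; bids=[#2:1@101] asks=[-]
After op 7 [order #6] limit_sell(price=98, qty=7): fills=#2x#6:1@101; bids=[-] asks=[#6:6@98]
After op 8 [order #7] limit_sell(price=97, qty=5): fills=none; bids=[-] asks=[#7:5@97 #6:6@98]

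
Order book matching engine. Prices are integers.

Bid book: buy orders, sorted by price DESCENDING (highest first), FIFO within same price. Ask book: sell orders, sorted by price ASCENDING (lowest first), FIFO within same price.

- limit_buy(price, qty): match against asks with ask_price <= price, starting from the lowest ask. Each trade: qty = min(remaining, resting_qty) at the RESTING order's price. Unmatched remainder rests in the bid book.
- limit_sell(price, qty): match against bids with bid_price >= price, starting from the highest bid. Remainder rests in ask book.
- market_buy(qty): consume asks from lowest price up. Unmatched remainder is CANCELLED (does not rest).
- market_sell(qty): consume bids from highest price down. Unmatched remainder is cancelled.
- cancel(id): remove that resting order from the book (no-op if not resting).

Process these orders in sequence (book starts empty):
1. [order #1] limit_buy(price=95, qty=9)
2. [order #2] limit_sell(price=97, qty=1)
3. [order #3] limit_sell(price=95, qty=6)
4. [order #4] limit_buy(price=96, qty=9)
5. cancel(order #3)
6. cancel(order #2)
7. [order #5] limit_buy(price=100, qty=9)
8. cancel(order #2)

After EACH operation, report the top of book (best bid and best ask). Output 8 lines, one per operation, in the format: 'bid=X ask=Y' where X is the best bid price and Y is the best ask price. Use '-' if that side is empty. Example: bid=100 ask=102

After op 1 [order #1] limit_buy(price=95, qty=9): fills=none; bids=[#1:9@95] asks=[-]
After op 2 [order #2] limit_sell(price=97, qty=1): fills=none; bids=[#1:9@95] asks=[#2:1@97]
After op 3 [order #3] limit_sell(price=95, qty=6): fills=#1x#3:6@95; bids=[#1:3@95] asks=[#2:1@97]
After op 4 [order #4] limit_buy(price=96, qty=9): fills=none; bids=[#4:9@96 #1:3@95] asks=[#2:1@97]
After op 5 cancel(order #3): fills=none; bids=[#4:9@96 #1:3@95] asks=[#2:1@97]
After op 6 cancel(order #2): fills=none; bids=[#4:9@96 #1:3@95] asks=[-]
After op 7 [order #5] limit_buy(price=100, qty=9): fills=none; bids=[#5:9@100 #4:9@96 #1:3@95] asks=[-]
After op 8 cancel(order #2): fills=none; bids=[#5:9@100 #4:9@96 #1:3@95] asks=[-]

Answer: bid=95 ask=-
bid=95 ask=97
bid=95 ask=97
bid=96 ask=97
bid=96 ask=97
bid=96 ask=-
bid=100 ask=-
bid=100 ask=-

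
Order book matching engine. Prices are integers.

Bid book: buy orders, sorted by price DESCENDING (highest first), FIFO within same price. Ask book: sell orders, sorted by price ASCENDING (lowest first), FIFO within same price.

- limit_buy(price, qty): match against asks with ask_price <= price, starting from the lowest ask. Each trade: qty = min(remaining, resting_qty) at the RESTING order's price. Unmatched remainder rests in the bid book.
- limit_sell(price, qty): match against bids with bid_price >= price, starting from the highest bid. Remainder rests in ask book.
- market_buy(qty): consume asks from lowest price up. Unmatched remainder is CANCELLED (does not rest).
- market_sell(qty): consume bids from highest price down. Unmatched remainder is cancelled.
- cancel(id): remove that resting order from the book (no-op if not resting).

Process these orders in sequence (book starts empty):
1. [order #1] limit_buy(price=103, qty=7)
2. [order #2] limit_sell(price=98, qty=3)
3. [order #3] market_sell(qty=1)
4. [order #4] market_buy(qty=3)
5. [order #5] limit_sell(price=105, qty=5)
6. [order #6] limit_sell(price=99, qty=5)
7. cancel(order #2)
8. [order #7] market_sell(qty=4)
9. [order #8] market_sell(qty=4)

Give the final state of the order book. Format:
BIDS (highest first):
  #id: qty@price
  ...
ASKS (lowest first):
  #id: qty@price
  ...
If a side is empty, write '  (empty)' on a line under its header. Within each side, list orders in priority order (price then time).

Answer: BIDS (highest first):
  (empty)
ASKS (lowest first):
  #6: 2@99
  #5: 5@105

Derivation:
After op 1 [order #1] limit_buy(price=103, qty=7): fills=none; bids=[#1:7@103] asks=[-]
After op 2 [order #2] limit_sell(price=98, qty=3): fills=#1x#2:3@103; bids=[#1:4@103] asks=[-]
After op 3 [order #3] market_sell(qty=1): fills=#1x#3:1@103; bids=[#1:3@103] asks=[-]
After op 4 [order #4] market_buy(qty=3): fills=none; bids=[#1:3@103] asks=[-]
After op 5 [order #5] limit_sell(price=105, qty=5): fills=none; bids=[#1:3@103] asks=[#5:5@105]
After op 6 [order #6] limit_sell(price=99, qty=5): fills=#1x#6:3@103; bids=[-] asks=[#6:2@99 #5:5@105]
After op 7 cancel(order #2): fills=none; bids=[-] asks=[#6:2@99 #5:5@105]
After op 8 [order #7] market_sell(qty=4): fills=none; bids=[-] asks=[#6:2@99 #5:5@105]
After op 9 [order #8] market_sell(qty=4): fills=none; bids=[-] asks=[#6:2@99 #5:5@105]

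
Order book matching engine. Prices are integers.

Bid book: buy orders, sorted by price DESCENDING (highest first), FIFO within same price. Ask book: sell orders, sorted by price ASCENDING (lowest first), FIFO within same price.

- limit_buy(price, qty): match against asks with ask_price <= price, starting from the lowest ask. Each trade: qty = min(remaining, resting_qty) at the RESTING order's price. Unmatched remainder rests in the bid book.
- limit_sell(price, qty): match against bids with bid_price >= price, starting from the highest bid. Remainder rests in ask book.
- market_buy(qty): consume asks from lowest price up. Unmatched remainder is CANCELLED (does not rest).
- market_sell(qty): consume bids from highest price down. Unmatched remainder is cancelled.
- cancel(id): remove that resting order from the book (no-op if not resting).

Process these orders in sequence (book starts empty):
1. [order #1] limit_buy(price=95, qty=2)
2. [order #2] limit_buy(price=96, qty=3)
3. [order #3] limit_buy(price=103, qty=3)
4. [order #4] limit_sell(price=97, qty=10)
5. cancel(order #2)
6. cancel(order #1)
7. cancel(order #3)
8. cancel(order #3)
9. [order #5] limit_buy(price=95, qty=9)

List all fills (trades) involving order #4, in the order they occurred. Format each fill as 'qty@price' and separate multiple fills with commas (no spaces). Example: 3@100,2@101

Answer: 3@103

Derivation:
After op 1 [order #1] limit_buy(price=95, qty=2): fills=none; bids=[#1:2@95] asks=[-]
After op 2 [order #2] limit_buy(price=96, qty=3): fills=none; bids=[#2:3@96 #1:2@95] asks=[-]
After op 3 [order #3] limit_buy(price=103, qty=3): fills=none; bids=[#3:3@103 #2:3@96 #1:2@95] asks=[-]
After op 4 [order #4] limit_sell(price=97, qty=10): fills=#3x#4:3@103; bids=[#2:3@96 #1:2@95] asks=[#4:7@97]
After op 5 cancel(order #2): fills=none; bids=[#1:2@95] asks=[#4:7@97]
After op 6 cancel(order #1): fills=none; bids=[-] asks=[#4:7@97]
After op 7 cancel(order #3): fills=none; bids=[-] asks=[#4:7@97]
After op 8 cancel(order #3): fills=none; bids=[-] asks=[#4:7@97]
After op 9 [order #5] limit_buy(price=95, qty=9): fills=none; bids=[#5:9@95] asks=[#4:7@97]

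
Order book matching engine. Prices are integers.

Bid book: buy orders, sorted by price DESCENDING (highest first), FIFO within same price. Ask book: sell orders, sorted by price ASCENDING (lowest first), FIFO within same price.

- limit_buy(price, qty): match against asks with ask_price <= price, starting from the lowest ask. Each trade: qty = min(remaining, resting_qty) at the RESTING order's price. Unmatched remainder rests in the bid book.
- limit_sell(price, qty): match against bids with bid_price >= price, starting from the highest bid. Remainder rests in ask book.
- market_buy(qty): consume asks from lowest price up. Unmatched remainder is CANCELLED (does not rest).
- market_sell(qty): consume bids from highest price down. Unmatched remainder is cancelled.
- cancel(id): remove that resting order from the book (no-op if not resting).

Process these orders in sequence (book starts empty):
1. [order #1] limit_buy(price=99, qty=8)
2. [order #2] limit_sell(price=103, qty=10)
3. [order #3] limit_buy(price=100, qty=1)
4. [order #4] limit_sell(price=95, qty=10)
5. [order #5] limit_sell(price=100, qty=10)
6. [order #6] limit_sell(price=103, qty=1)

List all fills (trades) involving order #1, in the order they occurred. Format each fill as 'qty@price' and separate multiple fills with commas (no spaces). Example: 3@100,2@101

Answer: 8@99

Derivation:
After op 1 [order #1] limit_buy(price=99, qty=8): fills=none; bids=[#1:8@99] asks=[-]
After op 2 [order #2] limit_sell(price=103, qty=10): fills=none; bids=[#1:8@99] asks=[#2:10@103]
After op 3 [order #3] limit_buy(price=100, qty=1): fills=none; bids=[#3:1@100 #1:8@99] asks=[#2:10@103]
After op 4 [order #4] limit_sell(price=95, qty=10): fills=#3x#4:1@100 #1x#4:8@99; bids=[-] asks=[#4:1@95 #2:10@103]
After op 5 [order #5] limit_sell(price=100, qty=10): fills=none; bids=[-] asks=[#4:1@95 #5:10@100 #2:10@103]
After op 6 [order #6] limit_sell(price=103, qty=1): fills=none; bids=[-] asks=[#4:1@95 #5:10@100 #2:10@103 #6:1@103]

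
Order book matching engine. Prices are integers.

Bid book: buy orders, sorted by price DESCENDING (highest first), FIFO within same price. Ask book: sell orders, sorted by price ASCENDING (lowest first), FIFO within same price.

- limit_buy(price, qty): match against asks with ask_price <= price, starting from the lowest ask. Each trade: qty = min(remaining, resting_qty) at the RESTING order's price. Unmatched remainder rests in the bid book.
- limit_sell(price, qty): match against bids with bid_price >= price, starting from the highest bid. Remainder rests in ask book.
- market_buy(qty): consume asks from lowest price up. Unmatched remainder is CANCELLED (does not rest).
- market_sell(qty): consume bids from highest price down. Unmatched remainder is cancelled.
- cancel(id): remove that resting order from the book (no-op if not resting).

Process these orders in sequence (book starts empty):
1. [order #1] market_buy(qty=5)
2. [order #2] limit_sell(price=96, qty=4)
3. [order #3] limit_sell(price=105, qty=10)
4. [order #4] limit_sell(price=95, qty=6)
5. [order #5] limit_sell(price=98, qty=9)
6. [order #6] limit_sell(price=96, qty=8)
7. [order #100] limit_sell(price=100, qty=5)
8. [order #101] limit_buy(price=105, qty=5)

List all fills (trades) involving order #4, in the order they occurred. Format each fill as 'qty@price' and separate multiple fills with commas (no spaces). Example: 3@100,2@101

Answer: 5@95

Derivation:
After op 1 [order #1] market_buy(qty=5): fills=none; bids=[-] asks=[-]
After op 2 [order #2] limit_sell(price=96, qty=4): fills=none; bids=[-] asks=[#2:4@96]
After op 3 [order #3] limit_sell(price=105, qty=10): fills=none; bids=[-] asks=[#2:4@96 #3:10@105]
After op 4 [order #4] limit_sell(price=95, qty=6): fills=none; bids=[-] asks=[#4:6@95 #2:4@96 #3:10@105]
After op 5 [order #5] limit_sell(price=98, qty=9): fills=none; bids=[-] asks=[#4:6@95 #2:4@96 #5:9@98 #3:10@105]
After op 6 [order #6] limit_sell(price=96, qty=8): fills=none; bids=[-] asks=[#4:6@95 #2:4@96 #6:8@96 #5:9@98 #3:10@105]
After op 7 [order #100] limit_sell(price=100, qty=5): fills=none; bids=[-] asks=[#4:6@95 #2:4@96 #6:8@96 #5:9@98 #100:5@100 #3:10@105]
After op 8 [order #101] limit_buy(price=105, qty=5): fills=#101x#4:5@95; bids=[-] asks=[#4:1@95 #2:4@96 #6:8@96 #5:9@98 #100:5@100 #3:10@105]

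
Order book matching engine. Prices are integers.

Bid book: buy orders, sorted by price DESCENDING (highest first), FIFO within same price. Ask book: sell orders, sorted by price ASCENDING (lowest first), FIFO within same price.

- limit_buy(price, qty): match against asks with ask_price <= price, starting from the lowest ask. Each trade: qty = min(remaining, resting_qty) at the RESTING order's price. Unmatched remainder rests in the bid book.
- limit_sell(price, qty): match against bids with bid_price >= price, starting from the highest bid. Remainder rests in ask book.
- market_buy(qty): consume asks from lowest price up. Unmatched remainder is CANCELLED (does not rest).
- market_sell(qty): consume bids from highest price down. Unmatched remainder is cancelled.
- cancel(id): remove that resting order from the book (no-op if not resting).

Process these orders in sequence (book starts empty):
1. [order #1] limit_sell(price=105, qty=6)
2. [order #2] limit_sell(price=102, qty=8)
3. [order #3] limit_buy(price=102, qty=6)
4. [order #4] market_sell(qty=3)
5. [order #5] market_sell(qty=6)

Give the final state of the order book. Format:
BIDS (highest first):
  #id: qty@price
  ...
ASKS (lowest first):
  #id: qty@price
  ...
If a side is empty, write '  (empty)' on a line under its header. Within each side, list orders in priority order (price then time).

Answer: BIDS (highest first):
  (empty)
ASKS (lowest first):
  #2: 2@102
  #1: 6@105

Derivation:
After op 1 [order #1] limit_sell(price=105, qty=6): fills=none; bids=[-] asks=[#1:6@105]
After op 2 [order #2] limit_sell(price=102, qty=8): fills=none; bids=[-] asks=[#2:8@102 #1:6@105]
After op 3 [order #3] limit_buy(price=102, qty=6): fills=#3x#2:6@102; bids=[-] asks=[#2:2@102 #1:6@105]
After op 4 [order #4] market_sell(qty=3): fills=none; bids=[-] asks=[#2:2@102 #1:6@105]
After op 5 [order #5] market_sell(qty=6): fills=none; bids=[-] asks=[#2:2@102 #1:6@105]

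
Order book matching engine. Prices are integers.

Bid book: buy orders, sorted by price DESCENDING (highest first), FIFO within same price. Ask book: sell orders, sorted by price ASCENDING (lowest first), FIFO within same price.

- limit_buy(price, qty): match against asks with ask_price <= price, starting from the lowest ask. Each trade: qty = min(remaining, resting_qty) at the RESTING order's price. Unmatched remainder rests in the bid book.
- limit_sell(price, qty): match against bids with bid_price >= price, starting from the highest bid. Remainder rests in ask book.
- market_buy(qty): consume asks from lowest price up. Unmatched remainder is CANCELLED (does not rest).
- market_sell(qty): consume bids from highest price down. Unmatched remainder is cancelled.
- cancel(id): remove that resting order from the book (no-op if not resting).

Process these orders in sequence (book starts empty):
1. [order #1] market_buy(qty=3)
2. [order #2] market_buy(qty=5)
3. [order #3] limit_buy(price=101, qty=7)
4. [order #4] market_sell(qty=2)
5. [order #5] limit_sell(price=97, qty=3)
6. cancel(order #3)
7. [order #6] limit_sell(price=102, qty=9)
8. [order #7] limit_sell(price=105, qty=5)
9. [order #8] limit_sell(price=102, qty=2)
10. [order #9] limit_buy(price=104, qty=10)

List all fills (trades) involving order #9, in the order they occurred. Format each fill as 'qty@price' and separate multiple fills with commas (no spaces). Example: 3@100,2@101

Answer: 9@102,1@102

Derivation:
After op 1 [order #1] market_buy(qty=3): fills=none; bids=[-] asks=[-]
After op 2 [order #2] market_buy(qty=5): fills=none; bids=[-] asks=[-]
After op 3 [order #3] limit_buy(price=101, qty=7): fills=none; bids=[#3:7@101] asks=[-]
After op 4 [order #4] market_sell(qty=2): fills=#3x#4:2@101; bids=[#3:5@101] asks=[-]
After op 5 [order #5] limit_sell(price=97, qty=3): fills=#3x#5:3@101; bids=[#3:2@101] asks=[-]
After op 6 cancel(order #3): fills=none; bids=[-] asks=[-]
After op 7 [order #6] limit_sell(price=102, qty=9): fills=none; bids=[-] asks=[#6:9@102]
After op 8 [order #7] limit_sell(price=105, qty=5): fills=none; bids=[-] asks=[#6:9@102 #7:5@105]
After op 9 [order #8] limit_sell(price=102, qty=2): fills=none; bids=[-] asks=[#6:9@102 #8:2@102 #7:5@105]
After op 10 [order #9] limit_buy(price=104, qty=10): fills=#9x#6:9@102 #9x#8:1@102; bids=[-] asks=[#8:1@102 #7:5@105]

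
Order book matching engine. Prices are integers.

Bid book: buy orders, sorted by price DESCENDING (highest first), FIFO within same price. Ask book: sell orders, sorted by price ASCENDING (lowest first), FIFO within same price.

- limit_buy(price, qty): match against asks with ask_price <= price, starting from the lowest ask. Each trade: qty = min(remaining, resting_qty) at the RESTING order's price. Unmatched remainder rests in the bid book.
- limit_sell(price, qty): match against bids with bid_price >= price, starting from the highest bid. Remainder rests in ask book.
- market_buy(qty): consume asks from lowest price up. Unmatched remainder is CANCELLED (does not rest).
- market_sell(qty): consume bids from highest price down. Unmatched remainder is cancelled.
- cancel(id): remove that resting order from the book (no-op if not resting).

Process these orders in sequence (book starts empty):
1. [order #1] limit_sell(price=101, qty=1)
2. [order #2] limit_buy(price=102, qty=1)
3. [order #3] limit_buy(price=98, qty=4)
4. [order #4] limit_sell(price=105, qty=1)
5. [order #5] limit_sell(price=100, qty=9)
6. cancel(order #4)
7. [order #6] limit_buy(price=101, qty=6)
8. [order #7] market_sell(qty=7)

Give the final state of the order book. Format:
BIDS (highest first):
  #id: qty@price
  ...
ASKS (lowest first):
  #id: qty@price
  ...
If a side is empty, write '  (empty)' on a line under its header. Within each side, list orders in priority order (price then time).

Answer: BIDS (highest first):
  (empty)
ASKS (lowest first):
  #5: 3@100

Derivation:
After op 1 [order #1] limit_sell(price=101, qty=1): fills=none; bids=[-] asks=[#1:1@101]
After op 2 [order #2] limit_buy(price=102, qty=1): fills=#2x#1:1@101; bids=[-] asks=[-]
After op 3 [order #3] limit_buy(price=98, qty=4): fills=none; bids=[#3:4@98] asks=[-]
After op 4 [order #4] limit_sell(price=105, qty=1): fills=none; bids=[#3:4@98] asks=[#4:1@105]
After op 5 [order #5] limit_sell(price=100, qty=9): fills=none; bids=[#3:4@98] asks=[#5:9@100 #4:1@105]
After op 6 cancel(order #4): fills=none; bids=[#3:4@98] asks=[#5:9@100]
After op 7 [order #6] limit_buy(price=101, qty=6): fills=#6x#5:6@100; bids=[#3:4@98] asks=[#5:3@100]
After op 8 [order #7] market_sell(qty=7): fills=#3x#7:4@98; bids=[-] asks=[#5:3@100]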